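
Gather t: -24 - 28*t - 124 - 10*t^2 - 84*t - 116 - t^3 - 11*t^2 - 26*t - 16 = -t^3 - 21*t^2 - 138*t - 280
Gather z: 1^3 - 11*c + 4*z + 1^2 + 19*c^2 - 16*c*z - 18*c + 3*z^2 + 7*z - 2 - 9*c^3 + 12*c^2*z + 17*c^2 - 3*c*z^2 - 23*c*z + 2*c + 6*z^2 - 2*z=-9*c^3 + 36*c^2 - 27*c + z^2*(9 - 3*c) + z*(12*c^2 - 39*c + 9)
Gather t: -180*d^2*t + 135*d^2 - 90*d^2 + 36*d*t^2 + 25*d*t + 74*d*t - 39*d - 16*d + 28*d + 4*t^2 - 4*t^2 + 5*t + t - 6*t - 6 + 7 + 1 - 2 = 45*d^2 + 36*d*t^2 - 27*d + t*(-180*d^2 + 99*d)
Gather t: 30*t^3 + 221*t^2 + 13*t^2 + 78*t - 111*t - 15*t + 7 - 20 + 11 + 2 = 30*t^3 + 234*t^2 - 48*t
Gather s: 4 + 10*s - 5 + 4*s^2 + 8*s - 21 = 4*s^2 + 18*s - 22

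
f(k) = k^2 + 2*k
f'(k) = 2*k + 2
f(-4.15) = 8.92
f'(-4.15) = -6.30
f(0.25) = 0.56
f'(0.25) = 2.50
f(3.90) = 23.01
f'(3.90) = 9.80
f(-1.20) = -0.96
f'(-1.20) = -0.40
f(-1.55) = -0.70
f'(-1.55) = -1.10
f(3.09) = 15.73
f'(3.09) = 8.18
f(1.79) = 6.78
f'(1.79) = 5.58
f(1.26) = 4.11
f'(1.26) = 4.52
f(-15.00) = 195.00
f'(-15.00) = -28.00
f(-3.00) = 3.00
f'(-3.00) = -4.00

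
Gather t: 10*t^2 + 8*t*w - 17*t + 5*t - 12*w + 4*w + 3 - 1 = 10*t^2 + t*(8*w - 12) - 8*w + 2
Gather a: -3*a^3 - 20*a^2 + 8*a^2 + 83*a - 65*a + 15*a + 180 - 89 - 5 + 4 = -3*a^3 - 12*a^2 + 33*a + 90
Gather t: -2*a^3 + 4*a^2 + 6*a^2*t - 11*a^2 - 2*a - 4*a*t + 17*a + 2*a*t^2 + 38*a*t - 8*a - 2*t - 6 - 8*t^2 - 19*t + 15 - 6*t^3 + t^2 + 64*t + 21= -2*a^3 - 7*a^2 + 7*a - 6*t^3 + t^2*(2*a - 7) + t*(6*a^2 + 34*a + 43) + 30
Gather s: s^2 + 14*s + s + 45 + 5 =s^2 + 15*s + 50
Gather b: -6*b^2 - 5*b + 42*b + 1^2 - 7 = -6*b^2 + 37*b - 6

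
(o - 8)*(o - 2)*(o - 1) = o^3 - 11*o^2 + 26*o - 16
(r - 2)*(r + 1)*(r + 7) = r^3 + 6*r^2 - 9*r - 14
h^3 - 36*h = h*(h - 6)*(h + 6)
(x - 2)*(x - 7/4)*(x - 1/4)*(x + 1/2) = x^4 - 7*x^3/2 + 39*x^2/16 + 43*x/32 - 7/16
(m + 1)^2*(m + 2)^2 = m^4 + 6*m^3 + 13*m^2 + 12*m + 4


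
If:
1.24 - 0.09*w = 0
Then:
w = 13.78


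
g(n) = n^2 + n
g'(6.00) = 13.00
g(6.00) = 42.00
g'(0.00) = 1.00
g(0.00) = 0.00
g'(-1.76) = -2.52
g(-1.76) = 1.34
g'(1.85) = 4.70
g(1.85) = 5.27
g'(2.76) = 6.52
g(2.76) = 10.38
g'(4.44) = 9.88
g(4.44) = 24.15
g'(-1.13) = -1.26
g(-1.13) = 0.15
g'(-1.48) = -1.96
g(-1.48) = 0.71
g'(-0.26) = 0.48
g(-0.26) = -0.19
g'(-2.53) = -4.06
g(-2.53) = 3.87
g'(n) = 2*n + 1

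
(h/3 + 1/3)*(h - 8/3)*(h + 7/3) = h^3/3 + 2*h^2/9 - 59*h/27 - 56/27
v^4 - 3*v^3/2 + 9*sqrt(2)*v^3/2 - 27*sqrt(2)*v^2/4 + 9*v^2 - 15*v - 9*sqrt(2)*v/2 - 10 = (v - 2)*(v + 1/2)*(v + 2*sqrt(2))*(v + 5*sqrt(2)/2)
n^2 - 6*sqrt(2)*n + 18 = (n - 3*sqrt(2))^2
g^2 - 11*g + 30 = (g - 6)*(g - 5)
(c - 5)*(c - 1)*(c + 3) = c^3 - 3*c^2 - 13*c + 15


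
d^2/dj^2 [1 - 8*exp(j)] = -8*exp(j)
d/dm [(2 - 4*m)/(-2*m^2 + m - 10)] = 2*(-4*m^2 + 4*m + 19)/(4*m^4 - 4*m^3 + 41*m^2 - 20*m + 100)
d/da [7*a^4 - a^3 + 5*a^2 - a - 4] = 28*a^3 - 3*a^2 + 10*a - 1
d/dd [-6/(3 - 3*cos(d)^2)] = 4*cos(d)/sin(d)^3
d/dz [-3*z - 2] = -3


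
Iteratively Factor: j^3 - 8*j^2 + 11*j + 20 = (j + 1)*(j^2 - 9*j + 20) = (j - 5)*(j + 1)*(j - 4)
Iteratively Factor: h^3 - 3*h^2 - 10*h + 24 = (h - 4)*(h^2 + h - 6) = (h - 4)*(h + 3)*(h - 2)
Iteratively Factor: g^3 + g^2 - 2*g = (g)*(g^2 + g - 2) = g*(g - 1)*(g + 2)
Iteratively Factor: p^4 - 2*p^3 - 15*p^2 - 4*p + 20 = (p + 2)*(p^3 - 4*p^2 - 7*p + 10) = (p - 5)*(p + 2)*(p^2 + p - 2) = (p - 5)*(p - 1)*(p + 2)*(p + 2)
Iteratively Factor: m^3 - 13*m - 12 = (m - 4)*(m^2 + 4*m + 3) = (m - 4)*(m + 1)*(m + 3)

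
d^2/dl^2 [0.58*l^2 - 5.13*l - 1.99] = 1.16000000000000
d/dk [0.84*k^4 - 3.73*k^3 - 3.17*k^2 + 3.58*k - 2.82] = 3.36*k^3 - 11.19*k^2 - 6.34*k + 3.58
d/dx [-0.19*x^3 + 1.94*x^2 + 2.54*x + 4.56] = -0.57*x^2 + 3.88*x + 2.54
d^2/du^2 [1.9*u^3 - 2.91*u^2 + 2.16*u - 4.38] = 11.4*u - 5.82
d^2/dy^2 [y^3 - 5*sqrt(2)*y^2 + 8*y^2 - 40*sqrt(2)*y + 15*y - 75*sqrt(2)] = 6*y - 10*sqrt(2) + 16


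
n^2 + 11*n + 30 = (n + 5)*(n + 6)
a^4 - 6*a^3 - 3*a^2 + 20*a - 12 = (a - 6)*(a - 1)^2*(a + 2)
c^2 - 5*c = c*(c - 5)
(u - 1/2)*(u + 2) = u^2 + 3*u/2 - 1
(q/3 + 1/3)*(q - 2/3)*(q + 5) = q^3/3 + 16*q^2/9 + q/3 - 10/9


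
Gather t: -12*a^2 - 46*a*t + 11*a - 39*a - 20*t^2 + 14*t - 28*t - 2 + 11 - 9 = -12*a^2 - 28*a - 20*t^2 + t*(-46*a - 14)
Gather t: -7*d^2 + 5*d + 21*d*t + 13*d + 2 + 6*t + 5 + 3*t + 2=-7*d^2 + 18*d + t*(21*d + 9) + 9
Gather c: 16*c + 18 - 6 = 16*c + 12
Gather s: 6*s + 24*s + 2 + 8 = 30*s + 10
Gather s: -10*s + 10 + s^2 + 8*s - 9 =s^2 - 2*s + 1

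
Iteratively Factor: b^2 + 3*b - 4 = (b + 4)*(b - 1)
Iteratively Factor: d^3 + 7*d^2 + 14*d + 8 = (d + 4)*(d^2 + 3*d + 2) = (d + 1)*(d + 4)*(d + 2)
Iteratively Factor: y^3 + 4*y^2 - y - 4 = (y - 1)*(y^2 + 5*y + 4) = (y - 1)*(y + 1)*(y + 4)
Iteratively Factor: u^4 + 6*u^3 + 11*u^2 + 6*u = (u)*(u^3 + 6*u^2 + 11*u + 6) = u*(u + 3)*(u^2 + 3*u + 2) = u*(u + 1)*(u + 3)*(u + 2)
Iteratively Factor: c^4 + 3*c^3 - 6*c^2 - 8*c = (c - 2)*(c^3 + 5*c^2 + 4*c) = (c - 2)*(c + 1)*(c^2 + 4*c) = (c - 2)*(c + 1)*(c + 4)*(c)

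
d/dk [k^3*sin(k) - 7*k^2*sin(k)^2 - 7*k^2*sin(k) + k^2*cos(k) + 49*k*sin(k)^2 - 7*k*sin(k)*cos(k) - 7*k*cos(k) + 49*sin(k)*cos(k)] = k^3*cos(k) + 2*k^2*sin(k) - 7*k^2*sin(2*k) - 7*k^2*cos(k) - 7*k*sin(k) + 49*k*sin(2*k) + 2*k*cos(k) - 7*k - 7*sin(2*k)/2 - 7*cos(k) + 49*cos(2*k)/2 + 49/2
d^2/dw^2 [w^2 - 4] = 2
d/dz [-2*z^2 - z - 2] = -4*z - 1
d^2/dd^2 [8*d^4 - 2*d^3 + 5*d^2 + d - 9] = 96*d^2 - 12*d + 10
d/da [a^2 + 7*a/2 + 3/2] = 2*a + 7/2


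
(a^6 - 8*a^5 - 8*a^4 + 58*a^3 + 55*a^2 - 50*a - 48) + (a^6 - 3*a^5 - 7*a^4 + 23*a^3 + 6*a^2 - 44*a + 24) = 2*a^6 - 11*a^5 - 15*a^4 + 81*a^3 + 61*a^2 - 94*a - 24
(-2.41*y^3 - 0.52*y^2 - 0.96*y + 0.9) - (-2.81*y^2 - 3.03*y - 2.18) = -2.41*y^3 + 2.29*y^2 + 2.07*y + 3.08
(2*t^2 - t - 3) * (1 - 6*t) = -12*t^3 + 8*t^2 + 17*t - 3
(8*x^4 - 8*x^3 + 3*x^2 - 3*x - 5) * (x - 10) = 8*x^5 - 88*x^4 + 83*x^3 - 33*x^2 + 25*x + 50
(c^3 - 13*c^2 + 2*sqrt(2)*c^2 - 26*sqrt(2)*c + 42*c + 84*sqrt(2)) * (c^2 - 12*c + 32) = c^5 - 25*c^4 + 2*sqrt(2)*c^4 - 50*sqrt(2)*c^3 + 230*c^3 - 920*c^2 + 460*sqrt(2)*c^2 - 1840*sqrt(2)*c + 1344*c + 2688*sqrt(2)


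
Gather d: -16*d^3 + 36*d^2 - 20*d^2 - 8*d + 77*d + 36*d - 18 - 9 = -16*d^3 + 16*d^2 + 105*d - 27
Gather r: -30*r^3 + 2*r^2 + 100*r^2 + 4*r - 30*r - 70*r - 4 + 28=-30*r^3 + 102*r^2 - 96*r + 24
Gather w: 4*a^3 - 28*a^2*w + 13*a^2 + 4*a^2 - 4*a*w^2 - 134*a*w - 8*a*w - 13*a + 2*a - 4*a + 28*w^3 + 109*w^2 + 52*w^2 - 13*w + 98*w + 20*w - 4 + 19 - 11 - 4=4*a^3 + 17*a^2 - 15*a + 28*w^3 + w^2*(161 - 4*a) + w*(-28*a^2 - 142*a + 105)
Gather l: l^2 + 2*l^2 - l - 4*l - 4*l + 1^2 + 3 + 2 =3*l^2 - 9*l + 6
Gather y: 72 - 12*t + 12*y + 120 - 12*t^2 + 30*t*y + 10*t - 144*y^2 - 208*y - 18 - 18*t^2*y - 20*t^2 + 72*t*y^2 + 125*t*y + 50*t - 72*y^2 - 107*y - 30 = -32*t^2 + 48*t + y^2*(72*t - 216) + y*(-18*t^2 + 155*t - 303) + 144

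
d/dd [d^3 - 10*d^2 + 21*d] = 3*d^2 - 20*d + 21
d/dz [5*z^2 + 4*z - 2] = 10*z + 4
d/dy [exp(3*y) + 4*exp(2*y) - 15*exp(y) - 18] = (3*exp(2*y) + 8*exp(y) - 15)*exp(y)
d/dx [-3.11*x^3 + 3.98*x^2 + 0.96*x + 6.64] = -9.33*x^2 + 7.96*x + 0.96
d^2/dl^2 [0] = 0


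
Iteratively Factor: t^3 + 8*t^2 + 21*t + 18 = (t + 2)*(t^2 + 6*t + 9) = (t + 2)*(t + 3)*(t + 3)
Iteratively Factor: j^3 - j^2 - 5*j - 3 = (j + 1)*(j^2 - 2*j - 3) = (j - 3)*(j + 1)*(j + 1)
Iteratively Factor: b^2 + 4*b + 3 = (b + 3)*(b + 1)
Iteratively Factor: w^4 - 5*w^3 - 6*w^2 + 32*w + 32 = (w + 2)*(w^3 - 7*w^2 + 8*w + 16) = (w - 4)*(w + 2)*(w^2 - 3*w - 4) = (w - 4)^2*(w + 2)*(w + 1)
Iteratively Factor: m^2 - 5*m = (m - 5)*(m)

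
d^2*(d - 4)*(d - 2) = d^4 - 6*d^3 + 8*d^2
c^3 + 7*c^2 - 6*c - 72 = (c - 3)*(c + 4)*(c + 6)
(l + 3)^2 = l^2 + 6*l + 9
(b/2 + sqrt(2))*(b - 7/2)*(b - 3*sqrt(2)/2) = b^3/2 - 7*b^2/4 + sqrt(2)*b^2/4 - 3*b - 7*sqrt(2)*b/8 + 21/2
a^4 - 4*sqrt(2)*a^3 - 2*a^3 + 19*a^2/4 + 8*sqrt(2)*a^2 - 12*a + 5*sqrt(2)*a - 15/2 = (a - 5/2)*(a + 1/2)*(a - 3*sqrt(2))*(a - sqrt(2))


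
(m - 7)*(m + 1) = m^2 - 6*m - 7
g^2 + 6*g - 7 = (g - 1)*(g + 7)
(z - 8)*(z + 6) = z^2 - 2*z - 48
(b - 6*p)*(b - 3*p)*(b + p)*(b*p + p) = b^4*p - 8*b^3*p^2 + b^3*p + 9*b^2*p^3 - 8*b^2*p^2 + 18*b*p^4 + 9*b*p^3 + 18*p^4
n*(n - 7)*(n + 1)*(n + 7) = n^4 + n^3 - 49*n^2 - 49*n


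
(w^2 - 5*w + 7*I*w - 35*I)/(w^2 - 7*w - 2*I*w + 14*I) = (w^2 + w*(-5 + 7*I) - 35*I)/(w^2 - w*(7 + 2*I) + 14*I)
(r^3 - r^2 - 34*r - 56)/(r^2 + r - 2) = (r^2 - 3*r - 28)/(r - 1)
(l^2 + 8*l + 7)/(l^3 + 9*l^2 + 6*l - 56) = (l + 1)/(l^2 + 2*l - 8)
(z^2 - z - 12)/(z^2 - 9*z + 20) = (z + 3)/(z - 5)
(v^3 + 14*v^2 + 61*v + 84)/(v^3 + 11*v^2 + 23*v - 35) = (v^2 + 7*v + 12)/(v^2 + 4*v - 5)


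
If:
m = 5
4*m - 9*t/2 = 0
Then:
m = 5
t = 40/9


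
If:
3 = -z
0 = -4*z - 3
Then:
No Solution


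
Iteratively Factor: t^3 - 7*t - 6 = (t + 1)*(t^2 - t - 6) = (t - 3)*(t + 1)*(t + 2)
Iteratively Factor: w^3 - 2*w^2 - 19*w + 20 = (w - 1)*(w^2 - w - 20) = (w - 5)*(w - 1)*(w + 4)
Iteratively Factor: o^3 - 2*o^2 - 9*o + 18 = (o - 3)*(o^2 + o - 6) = (o - 3)*(o - 2)*(o + 3)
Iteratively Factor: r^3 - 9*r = (r)*(r^2 - 9) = r*(r - 3)*(r + 3)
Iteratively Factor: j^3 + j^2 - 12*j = (j - 3)*(j^2 + 4*j) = (j - 3)*(j + 4)*(j)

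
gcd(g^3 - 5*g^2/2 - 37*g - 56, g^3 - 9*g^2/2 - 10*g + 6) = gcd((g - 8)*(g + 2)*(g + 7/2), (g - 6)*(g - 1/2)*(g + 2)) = g + 2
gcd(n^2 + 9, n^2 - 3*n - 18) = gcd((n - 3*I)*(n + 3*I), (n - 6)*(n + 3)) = 1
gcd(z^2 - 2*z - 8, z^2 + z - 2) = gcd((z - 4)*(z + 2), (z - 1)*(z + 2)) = z + 2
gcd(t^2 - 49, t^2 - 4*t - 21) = t - 7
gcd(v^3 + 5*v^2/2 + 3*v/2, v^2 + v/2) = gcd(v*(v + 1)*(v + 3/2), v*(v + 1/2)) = v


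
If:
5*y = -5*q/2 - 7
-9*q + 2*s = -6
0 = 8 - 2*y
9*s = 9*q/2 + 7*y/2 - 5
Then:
No Solution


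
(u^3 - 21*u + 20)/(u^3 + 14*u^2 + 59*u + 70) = (u^2 - 5*u + 4)/(u^2 + 9*u + 14)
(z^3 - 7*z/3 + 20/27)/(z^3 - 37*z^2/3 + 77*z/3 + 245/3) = (9*z^2 - 15*z + 4)/(9*(z^2 - 14*z + 49))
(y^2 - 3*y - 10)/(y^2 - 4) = (y - 5)/(y - 2)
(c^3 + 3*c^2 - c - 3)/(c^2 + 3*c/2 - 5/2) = 2*(c^2 + 4*c + 3)/(2*c + 5)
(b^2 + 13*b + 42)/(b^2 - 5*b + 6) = (b^2 + 13*b + 42)/(b^2 - 5*b + 6)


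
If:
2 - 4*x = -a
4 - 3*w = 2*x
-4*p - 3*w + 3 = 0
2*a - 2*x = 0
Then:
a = 2/3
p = 1/12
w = 8/9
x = 2/3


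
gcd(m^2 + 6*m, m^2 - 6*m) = m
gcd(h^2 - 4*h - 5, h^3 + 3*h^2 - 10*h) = 1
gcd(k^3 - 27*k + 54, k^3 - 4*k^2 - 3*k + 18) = k^2 - 6*k + 9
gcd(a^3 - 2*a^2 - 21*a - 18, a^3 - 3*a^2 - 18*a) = a^2 - 3*a - 18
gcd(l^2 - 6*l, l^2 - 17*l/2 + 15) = l - 6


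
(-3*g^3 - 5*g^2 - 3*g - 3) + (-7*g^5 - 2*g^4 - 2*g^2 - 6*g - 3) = -7*g^5 - 2*g^4 - 3*g^3 - 7*g^2 - 9*g - 6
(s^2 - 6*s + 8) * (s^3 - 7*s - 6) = s^5 - 6*s^4 + s^3 + 36*s^2 - 20*s - 48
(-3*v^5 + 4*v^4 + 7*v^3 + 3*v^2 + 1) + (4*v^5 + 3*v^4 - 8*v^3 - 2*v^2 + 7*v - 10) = v^5 + 7*v^4 - v^3 + v^2 + 7*v - 9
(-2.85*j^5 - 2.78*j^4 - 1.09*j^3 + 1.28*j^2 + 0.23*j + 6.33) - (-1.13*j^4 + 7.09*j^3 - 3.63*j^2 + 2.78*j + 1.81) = -2.85*j^5 - 1.65*j^4 - 8.18*j^3 + 4.91*j^2 - 2.55*j + 4.52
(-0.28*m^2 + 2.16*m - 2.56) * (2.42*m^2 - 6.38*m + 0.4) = -0.6776*m^4 + 7.0136*m^3 - 20.088*m^2 + 17.1968*m - 1.024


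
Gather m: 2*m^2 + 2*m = 2*m^2 + 2*m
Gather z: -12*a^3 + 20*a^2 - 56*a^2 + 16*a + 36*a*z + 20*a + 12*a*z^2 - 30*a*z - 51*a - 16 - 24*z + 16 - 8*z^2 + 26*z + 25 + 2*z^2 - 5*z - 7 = -12*a^3 - 36*a^2 - 15*a + z^2*(12*a - 6) + z*(6*a - 3) + 18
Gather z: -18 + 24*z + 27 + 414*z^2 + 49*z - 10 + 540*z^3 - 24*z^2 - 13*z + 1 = 540*z^3 + 390*z^2 + 60*z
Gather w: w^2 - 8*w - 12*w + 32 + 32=w^2 - 20*w + 64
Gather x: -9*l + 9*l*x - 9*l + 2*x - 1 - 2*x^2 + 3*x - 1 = -18*l - 2*x^2 + x*(9*l + 5) - 2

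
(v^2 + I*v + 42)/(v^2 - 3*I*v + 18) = (v + 7*I)/(v + 3*I)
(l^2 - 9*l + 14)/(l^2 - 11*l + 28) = (l - 2)/(l - 4)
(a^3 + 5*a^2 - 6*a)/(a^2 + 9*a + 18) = a*(a - 1)/(a + 3)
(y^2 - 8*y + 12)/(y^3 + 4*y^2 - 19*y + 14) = (y - 6)/(y^2 + 6*y - 7)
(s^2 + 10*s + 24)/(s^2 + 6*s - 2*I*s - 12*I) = (s + 4)/(s - 2*I)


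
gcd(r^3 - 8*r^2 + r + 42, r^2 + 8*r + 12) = r + 2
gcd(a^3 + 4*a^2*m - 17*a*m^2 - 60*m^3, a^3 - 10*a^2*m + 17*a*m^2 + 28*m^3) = a - 4*m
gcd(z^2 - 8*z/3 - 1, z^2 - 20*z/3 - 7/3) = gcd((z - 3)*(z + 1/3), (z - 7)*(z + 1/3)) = z + 1/3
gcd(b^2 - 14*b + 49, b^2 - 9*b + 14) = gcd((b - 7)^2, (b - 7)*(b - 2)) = b - 7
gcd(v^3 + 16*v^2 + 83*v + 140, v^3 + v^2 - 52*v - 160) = v^2 + 9*v + 20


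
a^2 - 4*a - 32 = (a - 8)*(a + 4)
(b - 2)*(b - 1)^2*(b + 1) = b^4 - 3*b^3 + b^2 + 3*b - 2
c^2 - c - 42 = (c - 7)*(c + 6)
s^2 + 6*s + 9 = (s + 3)^2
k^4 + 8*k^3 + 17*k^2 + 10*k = k*(k + 1)*(k + 2)*(k + 5)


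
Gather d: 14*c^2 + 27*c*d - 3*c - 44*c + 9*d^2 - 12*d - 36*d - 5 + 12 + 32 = 14*c^2 - 47*c + 9*d^2 + d*(27*c - 48) + 39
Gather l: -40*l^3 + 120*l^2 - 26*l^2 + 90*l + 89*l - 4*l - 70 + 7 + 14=-40*l^3 + 94*l^2 + 175*l - 49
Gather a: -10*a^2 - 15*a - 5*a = -10*a^2 - 20*a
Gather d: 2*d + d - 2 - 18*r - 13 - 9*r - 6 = 3*d - 27*r - 21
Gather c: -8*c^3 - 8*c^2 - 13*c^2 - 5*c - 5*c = -8*c^3 - 21*c^2 - 10*c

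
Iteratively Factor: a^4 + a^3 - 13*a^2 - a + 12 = (a - 1)*(a^3 + 2*a^2 - 11*a - 12) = (a - 1)*(a + 1)*(a^2 + a - 12) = (a - 3)*(a - 1)*(a + 1)*(a + 4)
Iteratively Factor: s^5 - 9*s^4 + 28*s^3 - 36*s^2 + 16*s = (s - 1)*(s^4 - 8*s^3 + 20*s^2 - 16*s) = (s - 4)*(s - 1)*(s^3 - 4*s^2 + 4*s) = s*(s - 4)*(s - 1)*(s^2 - 4*s + 4) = s*(s - 4)*(s - 2)*(s - 1)*(s - 2)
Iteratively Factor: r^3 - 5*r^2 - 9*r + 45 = (r + 3)*(r^2 - 8*r + 15) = (r - 5)*(r + 3)*(r - 3)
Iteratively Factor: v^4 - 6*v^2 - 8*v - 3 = (v + 1)*(v^3 - v^2 - 5*v - 3) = (v - 3)*(v + 1)*(v^2 + 2*v + 1) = (v - 3)*(v + 1)^2*(v + 1)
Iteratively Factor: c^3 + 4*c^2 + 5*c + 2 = (c + 1)*(c^2 + 3*c + 2) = (c + 1)*(c + 2)*(c + 1)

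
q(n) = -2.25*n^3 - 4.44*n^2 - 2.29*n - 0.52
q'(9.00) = -628.96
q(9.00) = -2021.02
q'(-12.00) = -867.73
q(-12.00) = 3275.60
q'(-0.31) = -0.19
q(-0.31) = -0.17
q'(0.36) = -6.36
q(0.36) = -2.02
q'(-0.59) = 0.60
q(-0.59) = -0.25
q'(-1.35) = -2.60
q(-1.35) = 0.02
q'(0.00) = -2.29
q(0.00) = -0.52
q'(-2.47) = -21.54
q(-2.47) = 11.95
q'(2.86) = -82.90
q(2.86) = -96.02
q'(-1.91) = -9.95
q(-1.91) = 3.33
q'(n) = -6.75*n^2 - 8.88*n - 2.29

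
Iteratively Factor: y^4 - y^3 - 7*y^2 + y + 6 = (y + 2)*(y^3 - 3*y^2 - y + 3) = (y - 3)*(y + 2)*(y^2 - 1) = (y - 3)*(y + 1)*(y + 2)*(y - 1)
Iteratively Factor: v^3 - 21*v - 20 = (v - 5)*(v^2 + 5*v + 4) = (v - 5)*(v + 1)*(v + 4)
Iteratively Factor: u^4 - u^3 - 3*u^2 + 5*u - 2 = (u + 2)*(u^3 - 3*u^2 + 3*u - 1) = (u - 1)*(u + 2)*(u^2 - 2*u + 1) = (u - 1)^2*(u + 2)*(u - 1)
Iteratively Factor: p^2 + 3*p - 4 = (p + 4)*(p - 1)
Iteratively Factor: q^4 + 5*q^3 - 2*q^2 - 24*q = (q - 2)*(q^3 + 7*q^2 + 12*q) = (q - 2)*(q + 3)*(q^2 + 4*q) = q*(q - 2)*(q + 3)*(q + 4)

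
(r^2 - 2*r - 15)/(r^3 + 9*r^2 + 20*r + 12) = (r^2 - 2*r - 15)/(r^3 + 9*r^2 + 20*r + 12)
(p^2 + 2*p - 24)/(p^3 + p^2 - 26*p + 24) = 1/(p - 1)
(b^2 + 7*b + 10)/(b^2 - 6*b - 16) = (b + 5)/(b - 8)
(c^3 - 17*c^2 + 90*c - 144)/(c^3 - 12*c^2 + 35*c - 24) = (c - 6)/(c - 1)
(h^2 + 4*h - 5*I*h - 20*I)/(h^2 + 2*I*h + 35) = (h + 4)/(h + 7*I)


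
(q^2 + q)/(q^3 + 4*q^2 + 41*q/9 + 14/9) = 9*q/(9*q^2 + 27*q + 14)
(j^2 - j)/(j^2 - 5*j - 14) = j*(1 - j)/(-j^2 + 5*j + 14)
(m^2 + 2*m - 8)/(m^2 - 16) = (m - 2)/(m - 4)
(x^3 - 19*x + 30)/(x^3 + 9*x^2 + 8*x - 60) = (x - 3)/(x + 6)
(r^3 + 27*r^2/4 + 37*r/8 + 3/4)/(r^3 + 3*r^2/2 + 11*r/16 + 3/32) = 4*(r + 6)/(4*r + 3)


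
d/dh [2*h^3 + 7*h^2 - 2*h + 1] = 6*h^2 + 14*h - 2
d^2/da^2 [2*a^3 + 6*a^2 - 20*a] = 12*a + 12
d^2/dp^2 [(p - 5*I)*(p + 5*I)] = 2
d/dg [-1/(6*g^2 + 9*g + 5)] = 3*(4*g + 3)/(6*g^2 + 9*g + 5)^2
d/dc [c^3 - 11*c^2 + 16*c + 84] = 3*c^2 - 22*c + 16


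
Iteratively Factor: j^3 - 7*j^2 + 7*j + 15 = (j - 3)*(j^2 - 4*j - 5) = (j - 3)*(j + 1)*(j - 5)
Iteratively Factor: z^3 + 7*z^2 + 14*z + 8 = (z + 2)*(z^2 + 5*z + 4) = (z + 2)*(z + 4)*(z + 1)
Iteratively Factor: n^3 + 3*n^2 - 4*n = (n)*(n^2 + 3*n - 4) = n*(n + 4)*(n - 1)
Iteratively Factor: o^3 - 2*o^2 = (o - 2)*(o^2) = o*(o - 2)*(o)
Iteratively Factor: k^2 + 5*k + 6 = (k + 3)*(k + 2)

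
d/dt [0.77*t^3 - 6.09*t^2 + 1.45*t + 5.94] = 2.31*t^2 - 12.18*t + 1.45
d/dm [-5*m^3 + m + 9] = 1 - 15*m^2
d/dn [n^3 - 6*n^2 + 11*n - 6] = 3*n^2 - 12*n + 11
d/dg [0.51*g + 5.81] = 0.510000000000000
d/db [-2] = 0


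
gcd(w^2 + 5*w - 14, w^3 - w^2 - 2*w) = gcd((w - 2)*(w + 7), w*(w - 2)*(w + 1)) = w - 2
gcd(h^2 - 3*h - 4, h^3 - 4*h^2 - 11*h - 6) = h + 1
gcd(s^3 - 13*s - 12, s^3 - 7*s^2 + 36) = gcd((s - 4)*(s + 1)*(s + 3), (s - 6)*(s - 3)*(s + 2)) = 1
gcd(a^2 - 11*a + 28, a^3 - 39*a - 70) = a - 7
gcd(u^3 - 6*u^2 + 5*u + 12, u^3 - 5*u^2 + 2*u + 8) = u^2 - 3*u - 4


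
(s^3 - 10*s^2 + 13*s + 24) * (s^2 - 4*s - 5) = s^5 - 14*s^4 + 48*s^3 + 22*s^2 - 161*s - 120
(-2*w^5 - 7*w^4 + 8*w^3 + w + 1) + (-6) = -2*w^5 - 7*w^4 + 8*w^3 + w - 5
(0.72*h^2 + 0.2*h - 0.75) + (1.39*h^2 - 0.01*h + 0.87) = 2.11*h^2 + 0.19*h + 0.12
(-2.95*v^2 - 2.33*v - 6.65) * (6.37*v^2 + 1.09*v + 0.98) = -18.7915*v^4 - 18.0576*v^3 - 47.7912*v^2 - 9.5319*v - 6.517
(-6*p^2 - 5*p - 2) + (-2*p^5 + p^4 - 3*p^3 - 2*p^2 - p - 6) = -2*p^5 + p^4 - 3*p^3 - 8*p^2 - 6*p - 8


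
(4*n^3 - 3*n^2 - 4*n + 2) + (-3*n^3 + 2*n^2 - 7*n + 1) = n^3 - n^2 - 11*n + 3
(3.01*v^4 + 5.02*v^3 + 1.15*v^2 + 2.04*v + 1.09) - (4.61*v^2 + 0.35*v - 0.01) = 3.01*v^4 + 5.02*v^3 - 3.46*v^2 + 1.69*v + 1.1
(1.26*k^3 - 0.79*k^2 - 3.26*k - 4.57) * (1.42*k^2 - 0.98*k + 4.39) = 1.7892*k^5 - 2.3566*k^4 + 1.6764*k^3 - 6.7627*k^2 - 9.8328*k - 20.0623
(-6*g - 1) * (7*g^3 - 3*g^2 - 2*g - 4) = -42*g^4 + 11*g^3 + 15*g^2 + 26*g + 4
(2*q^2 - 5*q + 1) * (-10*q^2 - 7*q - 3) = -20*q^4 + 36*q^3 + 19*q^2 + 8*q - 3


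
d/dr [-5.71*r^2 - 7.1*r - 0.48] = -11.42*r - 7.1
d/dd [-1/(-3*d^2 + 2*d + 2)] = 2*(1 - 3*d)/(-3*d^2 + 2*d + 2)^2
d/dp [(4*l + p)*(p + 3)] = 4*l + 2*p + 3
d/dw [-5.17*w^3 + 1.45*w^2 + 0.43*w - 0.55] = -15.51*w^2 + 2.9*w + 0.43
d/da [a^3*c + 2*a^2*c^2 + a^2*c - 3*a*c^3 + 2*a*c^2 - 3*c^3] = c*(3*a^2 + 4*a*c + 2*a - 3*c^2 + 2*c)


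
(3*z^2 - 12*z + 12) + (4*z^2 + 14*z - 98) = 7*z^2 + 2*z - 86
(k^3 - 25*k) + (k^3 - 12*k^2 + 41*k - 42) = 2*k^3 - 12*k^2 + 16*k - 42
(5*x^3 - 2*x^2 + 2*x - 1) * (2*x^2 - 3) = 10*x^5 - 4*x^4 - 11*x^3 + 4*x^2 - 6*x + 3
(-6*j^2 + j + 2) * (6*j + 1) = -36*j^3 + 13*j + 2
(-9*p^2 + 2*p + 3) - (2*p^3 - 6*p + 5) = -2*p^3 - 9*p^2 + 8*p - 2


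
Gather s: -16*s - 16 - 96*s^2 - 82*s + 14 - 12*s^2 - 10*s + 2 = -108*s^2 - 108*s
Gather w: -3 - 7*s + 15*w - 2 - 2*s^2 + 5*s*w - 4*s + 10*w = -2*s^2 - 11*s + w*(5*s + 25) - 5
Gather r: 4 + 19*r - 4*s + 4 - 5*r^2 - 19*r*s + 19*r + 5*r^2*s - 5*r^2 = r^2*(5*s - 10) + r*(38 - 19*s) - 4*s + 8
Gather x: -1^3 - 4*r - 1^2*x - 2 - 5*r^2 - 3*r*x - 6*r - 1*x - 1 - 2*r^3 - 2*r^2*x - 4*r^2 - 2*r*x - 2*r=-2*r^3 - 9*r^2 - 12*r + x*(-2*r^2 - 5*r - 2) - 4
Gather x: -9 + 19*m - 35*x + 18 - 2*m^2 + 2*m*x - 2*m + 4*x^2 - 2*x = -2*m^2 + 17*m + 4*x^2 + x*(2*m - 37) + 9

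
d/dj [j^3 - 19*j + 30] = 3*j^2 - 19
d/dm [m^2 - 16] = 2*m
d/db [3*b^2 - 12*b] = 6*b - 12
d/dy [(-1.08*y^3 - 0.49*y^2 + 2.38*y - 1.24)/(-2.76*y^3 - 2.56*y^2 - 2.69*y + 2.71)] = (1.4124*y^4 + 18.948*y^3 - 11.6367*y^2 - 9.0046*y + 3.1142)/(7.6176*y^6 + 14.1312*y^5 + 21.4024*y^4 - 1.1864*y^3 - 6.6391*y^2 - 14.5798*y + 7.3441)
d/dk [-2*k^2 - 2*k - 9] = -4*k - 2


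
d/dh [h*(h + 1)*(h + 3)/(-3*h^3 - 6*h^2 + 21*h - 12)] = 2*(h^3 + 11*h^2 + 22*h + 6)/(3*(h^5 + 5*h^4 - 5*h^3 - 25*h^2 + 40*h - 16))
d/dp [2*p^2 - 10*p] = 4*p - 10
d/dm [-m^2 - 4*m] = -2*m - 4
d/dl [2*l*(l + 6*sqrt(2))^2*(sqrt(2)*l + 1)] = 8*sqrt(2)*l^3 + 150*l^2 + 336*sqrt(2)*l + 144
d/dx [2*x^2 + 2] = 4*x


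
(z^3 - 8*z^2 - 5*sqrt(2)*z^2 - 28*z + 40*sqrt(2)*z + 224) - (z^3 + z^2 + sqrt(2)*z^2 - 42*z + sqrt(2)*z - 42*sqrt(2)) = -9*z^2 - 6*sqrt(2)*z^2 + 14*z + 39*sqrt(2)*z + 42*sqrt(2) + 224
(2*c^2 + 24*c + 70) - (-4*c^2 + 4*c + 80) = 6*c^2 + 20*c - 10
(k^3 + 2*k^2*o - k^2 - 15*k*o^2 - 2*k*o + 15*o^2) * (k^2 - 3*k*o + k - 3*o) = k^5 - k^4*o - 21*k^3*o^2 - k^3 + 45*k^2*o^3 + k^2*o + 21*k*o^2 - 45*o^3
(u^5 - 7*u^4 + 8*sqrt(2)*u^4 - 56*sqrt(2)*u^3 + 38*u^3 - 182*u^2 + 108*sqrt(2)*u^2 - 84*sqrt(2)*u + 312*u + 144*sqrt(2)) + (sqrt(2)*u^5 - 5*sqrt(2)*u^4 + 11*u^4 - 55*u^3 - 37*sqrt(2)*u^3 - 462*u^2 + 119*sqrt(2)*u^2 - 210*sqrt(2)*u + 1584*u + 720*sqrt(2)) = u^5 + sqrt(2)*u^5 + 4*u^4 + 3*sqrt(2)*u^4 - 93*sqrt(2)*u^3 - 17*u^3 - 644*u^2 + 227*sqrt(2)*u^2 - 294*sqrt(2)*u + 1896*u + 864*sqrt(2)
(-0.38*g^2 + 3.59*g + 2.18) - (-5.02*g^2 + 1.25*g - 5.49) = 4.64*g^2 + 2.34*g + 7.67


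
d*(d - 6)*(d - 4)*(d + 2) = d^4 - 8*d^3 + 4*d^2 + 48*d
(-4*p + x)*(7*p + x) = -28*p^2 + 3*p*x + x^2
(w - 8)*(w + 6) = w^2 - 2*w - 48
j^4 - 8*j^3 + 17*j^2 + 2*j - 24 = (j - 4)*(j - 3)*(j - 2)*(j + 1)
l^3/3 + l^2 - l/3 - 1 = (l/3 + 1/3)*(l - 1)*(l + 3)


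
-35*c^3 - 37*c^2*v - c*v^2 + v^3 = (-7*c + v)*(c + v)*(5*c + v)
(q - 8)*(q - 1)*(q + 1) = q^3 - 8*q^2 - q + 8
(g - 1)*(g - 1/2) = g^2 - 3*g/2 + 1/2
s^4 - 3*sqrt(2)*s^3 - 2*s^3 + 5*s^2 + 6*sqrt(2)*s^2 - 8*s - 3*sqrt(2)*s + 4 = (s - 1)^2*(s - 2*sqrt(2))*(s - sqrt(2))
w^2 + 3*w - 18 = (w - 3)*(w + 6)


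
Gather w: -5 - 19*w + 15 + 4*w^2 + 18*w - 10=4*w^2 - w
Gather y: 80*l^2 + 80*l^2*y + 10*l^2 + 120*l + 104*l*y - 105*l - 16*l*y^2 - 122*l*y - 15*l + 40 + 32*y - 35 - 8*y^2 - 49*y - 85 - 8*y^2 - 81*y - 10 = 90*l^2 + y^2*(-16*l - 16) + y*(80*l^2 - 18*l - 98) - 90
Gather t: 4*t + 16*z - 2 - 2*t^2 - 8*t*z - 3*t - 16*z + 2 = -2*t^2 + t*(1 - 8*z)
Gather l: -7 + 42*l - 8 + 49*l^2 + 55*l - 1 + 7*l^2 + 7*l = 56*l^2 + 104*l - 16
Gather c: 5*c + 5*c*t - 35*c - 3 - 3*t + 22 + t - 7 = c*(5*t - 30) - 2*t + 12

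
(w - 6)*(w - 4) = w^2 - 10*w + 24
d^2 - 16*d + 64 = (d - 8)^2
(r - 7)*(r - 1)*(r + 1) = r^3 - 7*r^2 - r + 7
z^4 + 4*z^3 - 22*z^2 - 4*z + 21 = (z - 3)*(z - 1)*(z + 1)*(z + 7)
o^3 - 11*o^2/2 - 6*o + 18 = (o - 6)*(o - 3/2)*(o + 2)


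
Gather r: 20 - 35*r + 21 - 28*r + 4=45 - 63*r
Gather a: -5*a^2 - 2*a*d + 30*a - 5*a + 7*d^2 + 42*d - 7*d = -5*a^2 + a*(25 - 2*d) + 7*d^2 + 35*d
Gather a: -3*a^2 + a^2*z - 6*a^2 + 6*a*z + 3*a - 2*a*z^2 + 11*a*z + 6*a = a^2*(z - 9) + a*(-2*z^2 + 17*z + 9)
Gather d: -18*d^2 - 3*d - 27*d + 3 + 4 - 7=-18*d^2 - 30*d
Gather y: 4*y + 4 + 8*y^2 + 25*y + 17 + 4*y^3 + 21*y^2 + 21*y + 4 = 4*y^3 + 29*y^2 + 50*y + 25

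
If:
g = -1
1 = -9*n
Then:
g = -1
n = -1/9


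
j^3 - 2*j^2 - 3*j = j*(j - 3)*(j + 1)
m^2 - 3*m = m*(m - 3)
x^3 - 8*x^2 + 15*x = x*(x - 5)*(x - 3)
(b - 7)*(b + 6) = b^2 - b - 42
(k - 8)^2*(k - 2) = k^3 - 18*k^2 + 96*k - 128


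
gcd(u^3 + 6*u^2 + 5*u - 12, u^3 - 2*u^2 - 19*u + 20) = u^2 + 3*u - 4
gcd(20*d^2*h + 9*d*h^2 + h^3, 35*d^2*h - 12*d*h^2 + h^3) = h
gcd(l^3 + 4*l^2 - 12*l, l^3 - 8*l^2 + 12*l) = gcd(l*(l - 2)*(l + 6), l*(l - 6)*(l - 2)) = l^2 - 2*l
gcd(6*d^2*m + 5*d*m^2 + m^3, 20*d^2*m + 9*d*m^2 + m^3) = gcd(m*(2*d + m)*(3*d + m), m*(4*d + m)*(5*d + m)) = m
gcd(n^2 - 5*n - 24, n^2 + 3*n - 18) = 1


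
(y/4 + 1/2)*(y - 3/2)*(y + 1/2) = y^3/4 + y^2/4 - 11*y/16 - 3/8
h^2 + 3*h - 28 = (h - 4)*(h + 7)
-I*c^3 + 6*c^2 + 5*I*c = c*(c + 5*I)*(-I*c + 1)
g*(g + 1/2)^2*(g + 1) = g^4 + 2*g^3 + 5*g^2/4 + g/4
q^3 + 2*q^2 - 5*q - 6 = (q - 2)*(q + 1)*(q + 3)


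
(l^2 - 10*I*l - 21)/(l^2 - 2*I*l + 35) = (l - 3*I)/(l + 5*I)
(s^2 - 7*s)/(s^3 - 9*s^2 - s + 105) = s/(s^2 - 2*s - 15)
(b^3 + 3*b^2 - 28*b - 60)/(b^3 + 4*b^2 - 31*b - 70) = (b + 6)/(b + 7)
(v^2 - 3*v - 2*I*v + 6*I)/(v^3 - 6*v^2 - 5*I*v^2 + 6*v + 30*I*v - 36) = (v^2 - v*(3 + 2*I) + 6*I)/(v^3 - v^2*(6 + 5*I) + 6*v*(1 + 5*I) - 36)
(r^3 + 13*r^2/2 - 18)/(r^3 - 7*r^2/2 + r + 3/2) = (2*r^3 + 13*r^2 - 36)/(2*r^3 - 7*r^2 + 2*r + 3)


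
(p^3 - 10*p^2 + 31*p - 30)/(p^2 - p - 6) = (p^2 - 7*p + 10)/(p + 2)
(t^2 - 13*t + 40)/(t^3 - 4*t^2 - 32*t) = (t - 5)/(t*(t + 4))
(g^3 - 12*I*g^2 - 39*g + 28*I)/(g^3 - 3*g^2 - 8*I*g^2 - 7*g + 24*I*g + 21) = (g - 4*I)/(g - 3)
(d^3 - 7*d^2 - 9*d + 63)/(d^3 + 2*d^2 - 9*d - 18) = (d - 7)/(d + 2)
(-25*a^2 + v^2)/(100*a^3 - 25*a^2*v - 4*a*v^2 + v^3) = 1/(-4*a + v)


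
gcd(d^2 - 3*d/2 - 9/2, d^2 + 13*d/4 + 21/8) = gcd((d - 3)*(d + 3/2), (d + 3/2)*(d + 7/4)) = d + 3/2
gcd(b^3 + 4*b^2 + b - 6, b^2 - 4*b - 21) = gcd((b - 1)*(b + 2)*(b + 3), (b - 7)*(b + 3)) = b + 3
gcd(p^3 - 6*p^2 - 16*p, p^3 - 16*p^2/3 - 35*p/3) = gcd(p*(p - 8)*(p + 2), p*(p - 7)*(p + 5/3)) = p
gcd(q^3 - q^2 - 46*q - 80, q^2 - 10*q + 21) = 1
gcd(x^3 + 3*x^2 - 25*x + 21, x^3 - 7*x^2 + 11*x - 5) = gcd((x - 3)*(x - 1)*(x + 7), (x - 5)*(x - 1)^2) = x - 1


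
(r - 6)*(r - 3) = r^2 - 9*r + 18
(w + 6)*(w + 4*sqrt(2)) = w^2 + 4*sqrt(2)*w + 6*w + 24*sqrt(2)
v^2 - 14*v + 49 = (v - 7)^2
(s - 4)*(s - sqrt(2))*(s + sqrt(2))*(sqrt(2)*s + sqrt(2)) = sqrt(2)*s^4 - 3*sqrt(2)*s^3 - 6*sqrt(2)*s^2 + 6*sqrt(2)*s + 8*sqrt(2)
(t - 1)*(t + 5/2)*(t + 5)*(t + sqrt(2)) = t^4 + sqrt(2)*t^3 + 13*t^3/2 + 5*t^2 + 13*sqrt(2)*t^2/2 - 25*t/2 + 5*sqrt(2)*t - 25*sqrt(2)/2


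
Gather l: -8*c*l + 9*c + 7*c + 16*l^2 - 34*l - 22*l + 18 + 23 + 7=16*c + 16*l^2 + l*(-8*c - 56) + 48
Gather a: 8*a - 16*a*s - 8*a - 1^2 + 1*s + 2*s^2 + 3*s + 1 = -16*a*s + 2*s^2 + 4*s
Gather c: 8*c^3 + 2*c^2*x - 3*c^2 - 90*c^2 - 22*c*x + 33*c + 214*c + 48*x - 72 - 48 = 8*c^3 + c^2*(2*x - 93) + c*(247 - 22*x) + 48*x - 120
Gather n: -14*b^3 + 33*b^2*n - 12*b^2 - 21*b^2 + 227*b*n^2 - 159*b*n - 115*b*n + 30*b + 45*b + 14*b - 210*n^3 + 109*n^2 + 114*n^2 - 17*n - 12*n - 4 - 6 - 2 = -14*b^3 - 33*b^2 + 89*b - 210*n^3 + n^2*(227*b + 223) + n*(33*b^2 - 274*b - 29) - 12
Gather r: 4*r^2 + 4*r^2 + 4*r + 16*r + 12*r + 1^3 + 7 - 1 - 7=8*r^2 + 32*r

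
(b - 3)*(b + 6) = b^2 + 3*b - 18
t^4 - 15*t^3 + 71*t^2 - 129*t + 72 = (t - 8)*(t - 3)^2*(t - 1)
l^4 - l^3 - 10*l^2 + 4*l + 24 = (l - 3)*(l - 2)*(l + 2)^2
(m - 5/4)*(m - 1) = m^2 - 9*m/4 + 5/4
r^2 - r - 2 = (r - 2)*(r + 1)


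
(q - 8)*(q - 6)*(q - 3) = q^3 - 17*q^2 + 90*q - 144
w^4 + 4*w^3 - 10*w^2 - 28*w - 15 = (w - 3)*(w + 1)^2*(w + 5)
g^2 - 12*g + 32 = (g - 8)*(g - 4)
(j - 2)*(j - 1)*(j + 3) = j^3 - 7*j + 6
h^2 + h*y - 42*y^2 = (h - 6*y)*(h + 7*y)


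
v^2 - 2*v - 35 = (v - 7)*(v + 5)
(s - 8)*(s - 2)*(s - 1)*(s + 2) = s^4 - 9*s^3 + 4*s^2 + 36*s - 32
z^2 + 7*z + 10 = (z + 2)*(z + 5)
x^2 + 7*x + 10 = (x + 2)*(x + 5)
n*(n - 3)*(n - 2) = n^3 - 5*n^2 + 6*n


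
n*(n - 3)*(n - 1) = n^3 - 4*n^2 + 3*n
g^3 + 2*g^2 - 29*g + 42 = (g - 3)*(g - 2)*(g + 7)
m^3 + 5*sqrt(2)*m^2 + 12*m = m*(m + 2*sqrt(2))*(m + 3*sqrt(2))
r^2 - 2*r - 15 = (r - 5)*(r + 3)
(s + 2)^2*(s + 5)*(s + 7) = s^4 + 16*s^3 + 87*s^2 + 188*s + 140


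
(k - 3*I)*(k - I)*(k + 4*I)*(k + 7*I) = k^4 + 7*I*k^3 + 13*k^2 + 79*I*k + 84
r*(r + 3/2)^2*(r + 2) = r^4 + 5*r^3 + 33*r^2/4 + 9*r/2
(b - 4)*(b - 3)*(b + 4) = b^3 - 3*b^2 - 16*b + 48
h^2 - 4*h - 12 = (h - 6)*(h + 2)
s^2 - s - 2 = (s - 2)*(s + 1)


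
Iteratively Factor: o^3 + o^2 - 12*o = (o + 4)*(o^2 - 3*o) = (o - 3)*(o + 4)*(o)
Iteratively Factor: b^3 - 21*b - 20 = (b + 4)*(b^2 - 4*b - 5) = (b - 5)*(b + 4)*(b + 1)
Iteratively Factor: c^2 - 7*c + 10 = (c - 5)*(c - 2)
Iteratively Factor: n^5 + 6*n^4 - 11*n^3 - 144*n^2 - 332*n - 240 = (n + 3)*(n^4 + 3*n^3 - 20*n^2 - 84*n - 80) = (n + 2)*(n + 3)*(n^3 + n^2 - 22*n - 40) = (n + 2)*(n + 3)*(n + 4)*(n^2 - 3*n - 10) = (n + 2)^2*(n + 3)*(n + 4)*(n - 5)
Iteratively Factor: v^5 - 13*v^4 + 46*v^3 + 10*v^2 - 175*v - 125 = (v - 5)*(v^4 - 8*v^3 + 6*v^2 + 40*v + 25) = (v - 5)*(v + 1)*(v^3 - 9*v^2 + 15*v + 25) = (v - 5)*(v + 1)^2*(v^2 - 10*v + 25) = (v - 5)^2*(v + 1)^2*(v - 5)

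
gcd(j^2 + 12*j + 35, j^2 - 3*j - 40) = j + 5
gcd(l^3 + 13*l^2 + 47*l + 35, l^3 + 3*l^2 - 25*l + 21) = l + 7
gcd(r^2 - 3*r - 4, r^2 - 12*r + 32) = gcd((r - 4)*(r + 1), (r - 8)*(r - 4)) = r - 4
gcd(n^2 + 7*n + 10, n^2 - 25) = n + 5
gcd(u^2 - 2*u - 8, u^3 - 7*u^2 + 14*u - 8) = u - 4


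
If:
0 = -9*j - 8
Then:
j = -8/9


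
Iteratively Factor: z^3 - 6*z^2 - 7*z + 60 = (z - 5)*(z^2 - z - 12) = (z - 5)*(z - 4)*(z + 3)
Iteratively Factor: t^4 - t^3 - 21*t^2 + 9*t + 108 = (t + 3)*(t^3 - 4*t^2 - 9*t + 36) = (t + 3)^2*(t^2 - 7*t + 12) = (t - 4)*(t + 3)^2*(t - 3)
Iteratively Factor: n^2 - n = (n - 1)*(n)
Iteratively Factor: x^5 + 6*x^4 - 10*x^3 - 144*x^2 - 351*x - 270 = (x - 5)*(x^4 + 11*x^3 + 45*x^2 + 81*x + 54) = (x - 5)*(x + 3)*(x^3 + 8*x^2 + 21*x + 18) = (x - 5)*(x + 3)^2*(x^2 + 5*x + 6) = (x - 5)*(x + 3)^3*(x + 2)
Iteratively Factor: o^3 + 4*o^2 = (o)*(o^2 + 4*o) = o^2*(o + 4)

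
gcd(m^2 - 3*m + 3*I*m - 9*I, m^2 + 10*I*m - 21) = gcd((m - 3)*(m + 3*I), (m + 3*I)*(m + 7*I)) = m + 3*I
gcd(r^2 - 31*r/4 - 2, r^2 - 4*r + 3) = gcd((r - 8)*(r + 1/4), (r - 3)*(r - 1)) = 1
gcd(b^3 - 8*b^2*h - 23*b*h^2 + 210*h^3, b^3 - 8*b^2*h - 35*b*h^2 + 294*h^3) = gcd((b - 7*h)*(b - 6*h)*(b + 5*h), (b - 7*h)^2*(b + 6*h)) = b - 7*h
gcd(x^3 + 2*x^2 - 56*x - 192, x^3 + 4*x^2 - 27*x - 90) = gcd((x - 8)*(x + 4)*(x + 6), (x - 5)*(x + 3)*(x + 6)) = x + 6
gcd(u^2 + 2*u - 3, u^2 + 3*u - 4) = u - 1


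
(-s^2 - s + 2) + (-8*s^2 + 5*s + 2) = -9*s^2 + 4*s + 4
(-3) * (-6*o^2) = 18*o^2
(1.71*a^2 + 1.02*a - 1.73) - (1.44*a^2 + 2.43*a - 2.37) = 0.27*a^2 - 1.41*a + 0.64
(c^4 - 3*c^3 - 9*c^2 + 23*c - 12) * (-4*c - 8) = -4*c^5 + 4*c^4 + 60*c^3 - 20*c^2 - 136*c + 96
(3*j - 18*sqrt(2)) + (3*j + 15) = 6*j - 18*sqrt(2) + 15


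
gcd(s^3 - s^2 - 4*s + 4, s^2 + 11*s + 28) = 1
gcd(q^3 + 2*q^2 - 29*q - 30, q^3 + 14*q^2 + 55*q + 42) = q^2 + 7*q + 6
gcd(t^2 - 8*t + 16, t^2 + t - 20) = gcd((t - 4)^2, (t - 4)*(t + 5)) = t - 4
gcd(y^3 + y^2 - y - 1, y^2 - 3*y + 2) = y - 1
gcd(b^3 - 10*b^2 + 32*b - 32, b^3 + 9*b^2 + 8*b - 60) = b - 2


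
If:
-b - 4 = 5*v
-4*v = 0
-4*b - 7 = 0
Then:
No Solution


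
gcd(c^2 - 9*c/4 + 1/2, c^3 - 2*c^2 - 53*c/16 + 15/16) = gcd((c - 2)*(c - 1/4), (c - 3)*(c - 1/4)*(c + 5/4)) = c - 1/4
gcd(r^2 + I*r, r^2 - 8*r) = r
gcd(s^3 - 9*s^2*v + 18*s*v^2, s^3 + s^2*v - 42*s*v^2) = s^2 - 6*s*v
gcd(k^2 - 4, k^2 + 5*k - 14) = k - 2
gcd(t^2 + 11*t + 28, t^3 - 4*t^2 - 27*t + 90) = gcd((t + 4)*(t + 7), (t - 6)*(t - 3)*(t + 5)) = 1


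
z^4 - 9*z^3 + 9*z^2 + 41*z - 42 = (z - 7)*(z - 3)*(z - 1)*(z + 2)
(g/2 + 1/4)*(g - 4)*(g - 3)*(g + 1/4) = g^4/2 - 25*g^3/8 + 55*g^2/16 + 65*g/16 + 3/4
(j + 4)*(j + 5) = j^2 + 9*j + 20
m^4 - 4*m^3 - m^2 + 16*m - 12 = (m - 3)*(m - 2)*(m - 1)*(m + 2)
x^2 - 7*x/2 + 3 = (x - 2)*(x - 3/2)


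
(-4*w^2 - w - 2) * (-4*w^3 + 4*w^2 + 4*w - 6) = 16*w^5 - 12*w^4 - 12*w^3 + 12*w^2 - 2*w + 12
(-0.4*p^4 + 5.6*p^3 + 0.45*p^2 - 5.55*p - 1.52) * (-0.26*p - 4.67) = 0.104*p^5 + 0.412*p^4 - 26.269*p^3 - 0.6585*p^2 + 26.3137*p + 7.0984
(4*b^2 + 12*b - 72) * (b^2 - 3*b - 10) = 4*b^4 - 148*b^2 + 96*b + 720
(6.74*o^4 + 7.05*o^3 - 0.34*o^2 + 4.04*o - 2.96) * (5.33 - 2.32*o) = -15.6368*o^5 + 19.5682*o^4 + 38.3653*o^3 - 11.185*o^2 + 28.4004*o - 15.7768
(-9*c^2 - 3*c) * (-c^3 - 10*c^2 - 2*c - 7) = 9*c^5 + 93*c^4 + 48*c^3 + 69*c^2 + 21*c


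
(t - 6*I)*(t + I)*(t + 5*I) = t^3 + 31*t + 30*I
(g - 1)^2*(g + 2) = g^3 - 3*g + 2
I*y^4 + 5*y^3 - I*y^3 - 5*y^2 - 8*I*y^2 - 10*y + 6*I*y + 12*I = (y - 2)*(y - 3*I)*(y - 2*I)*(I*y + I)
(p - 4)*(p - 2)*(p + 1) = p^3 - 5*p^2 + 2*p + 8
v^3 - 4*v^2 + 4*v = v*(v - 2)^2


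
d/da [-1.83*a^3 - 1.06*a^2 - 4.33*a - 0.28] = -5.49*a^2 - 2.12*a - 4.33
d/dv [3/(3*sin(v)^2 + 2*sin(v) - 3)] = -6*(3*sin(v) + 1)*cos(v)/(2*sin(v) - 3*cos(v)^2)^2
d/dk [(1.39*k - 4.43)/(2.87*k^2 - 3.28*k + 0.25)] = (-3.9893*k^2 + 25.4282*k - 14.1829)/(8.2369*k^4 - 18.8272*k^3 + 12.1934*k^2 - 1.64*k + 0.0625)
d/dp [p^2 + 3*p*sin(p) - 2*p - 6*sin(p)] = 3*p*cos(p) + 2*p + 3*sin(p) - 6*cos(p) - 2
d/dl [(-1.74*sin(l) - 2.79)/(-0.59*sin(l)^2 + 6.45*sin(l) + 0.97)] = (-1.0266*sin(l)^2 - 3.2922*sin(l) + 16.3077)*cos(l)/(0.3481*sin(l)^4 - 7.611*sin(l)^3 + 40.4579*sin(l)^2 + 12.513*sin(l) + 0.9409)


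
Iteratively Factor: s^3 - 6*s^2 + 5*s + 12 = (s - 3)*(s^2 - 3*s - 4) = (s - 4)*(s - 3)*(s + 1)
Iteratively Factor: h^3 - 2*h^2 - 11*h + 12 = (h - 1)*(h^2 - h - 12) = (h - 4)*(h - 1)*(h + 3)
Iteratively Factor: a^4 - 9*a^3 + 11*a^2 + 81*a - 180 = (a - 5)*(a^3 - 4*a^2 - 9*a + 36) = (a - 5)*(a + 3)*(a^2 - 7*a + 12) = (a - 5)*(a - 4)*(a + 3)*(a - 3)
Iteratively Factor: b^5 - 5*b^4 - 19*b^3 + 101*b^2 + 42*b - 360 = (b - 5)*(b^4 - 19*b^2 + 6*b + 72) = (b - 5)*(b - 3)*(b^3 + 3*b^2 - 10*b - 24) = (b - 5)*(b - 3)*(b + 2)*(b^2 + b - 12) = (b - 5)*(b - 3)^2*(b + 2)*(b + 4)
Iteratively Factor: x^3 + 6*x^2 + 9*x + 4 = (x + 1)*(x^2 + 5*x + 4) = (x + 1)^2*(x + 4)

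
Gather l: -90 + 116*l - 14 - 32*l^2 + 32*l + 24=-32*l^2 + 148*l - 80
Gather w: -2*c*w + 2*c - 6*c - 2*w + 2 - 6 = -4*c + w*(-2*c - 2) - 4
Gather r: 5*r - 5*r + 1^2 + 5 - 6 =0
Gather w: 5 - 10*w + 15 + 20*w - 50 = 10*w - 30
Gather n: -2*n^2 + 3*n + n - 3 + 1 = -2*n^2 + 4*n - 2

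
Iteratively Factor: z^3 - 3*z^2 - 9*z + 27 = (z - 3)*(z^2 - 9) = (z - 3)*(z + 3)*(z - 3)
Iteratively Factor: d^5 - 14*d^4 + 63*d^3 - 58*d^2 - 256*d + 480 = (d - 5)*(d^4 - 9*d^3 + 18*d^2 + 32*d - 96) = (d - 5)*(d - 3)*(d^3 - 6*d^2 + 32) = (d - 5)*(d - 4)*(d - 3)*(d^2 - 2*d - 8) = (d - 5)*(d - 4)^2*(d - 3)*(d + 2)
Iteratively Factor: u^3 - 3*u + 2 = (u - 1)*(u^2 + u - 2) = (u - 1)*(u + 2)*(u - 1)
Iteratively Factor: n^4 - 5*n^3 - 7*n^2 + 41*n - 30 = (n - 2)*(n^3 - 3*n^2 - 13*n + 15) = (n - 2)*(n - 1)*(n^2 - 2*n - 15) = (n - 5)*(n - 2)*(n - 1)*(n + 3)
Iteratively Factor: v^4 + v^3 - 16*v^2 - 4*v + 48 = (v - 2)*(v^3 + 3*v^2 - 10*v - 24) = (v - 3)*(v - 2)*(v^2 + 6*v + 8) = (v - 3)*(v - 2)*(v + 4)*(v + 2)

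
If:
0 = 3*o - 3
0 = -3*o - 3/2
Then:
No Solution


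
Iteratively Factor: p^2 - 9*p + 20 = (p - 4)*(p - 5)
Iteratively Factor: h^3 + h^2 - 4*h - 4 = (h - 2)*(h^2 + 3*h + 2) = (h - 2)*(h + 2)*(h + 1)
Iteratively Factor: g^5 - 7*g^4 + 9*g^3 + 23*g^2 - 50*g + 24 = (g + 2)*(g^4 - 9*g^3 + 27*g^2 - 31*g + 12) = (g - 1)*(g + 2)*(g^3 - 8*g^2 + 19*g - 12) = (g - 1)^2*(g + 2)*(g^2 - 7*g + 12) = (g - 3)*(g - 1)^2*(g + 2)*(g - 4)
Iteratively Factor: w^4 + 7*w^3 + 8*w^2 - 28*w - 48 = (w + 3)*(w^3 + 4*w^2 - 4*w - 16) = (w + 2)*(w + 3)*(w^2 + 2*w - 8) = (w - 2)*(w + 2)*(w + 3)*(w + 4)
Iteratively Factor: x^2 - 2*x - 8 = (x + 2)*(x - 4)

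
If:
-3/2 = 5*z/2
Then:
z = -3/5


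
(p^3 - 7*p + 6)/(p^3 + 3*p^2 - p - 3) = (p - 2)/(p + 1)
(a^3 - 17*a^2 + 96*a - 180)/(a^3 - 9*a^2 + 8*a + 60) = (a - 6)/(a + 2)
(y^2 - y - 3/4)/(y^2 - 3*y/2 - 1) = (y - 3/2)/(y - 2)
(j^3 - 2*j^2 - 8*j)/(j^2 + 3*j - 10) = j*(j^2 - 2*j - 8)/(j^2 + 3*j - 10)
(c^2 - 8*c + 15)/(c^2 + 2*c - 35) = (c - 3)/(c + 7)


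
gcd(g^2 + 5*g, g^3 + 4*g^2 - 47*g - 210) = g + 5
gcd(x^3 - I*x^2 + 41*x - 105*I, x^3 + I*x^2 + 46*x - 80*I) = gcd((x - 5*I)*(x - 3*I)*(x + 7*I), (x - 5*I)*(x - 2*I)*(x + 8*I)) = x - 5*I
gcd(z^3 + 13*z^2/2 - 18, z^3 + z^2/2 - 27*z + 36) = z^2 + 9*z/2 - 9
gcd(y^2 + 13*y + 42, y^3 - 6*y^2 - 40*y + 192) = y + 6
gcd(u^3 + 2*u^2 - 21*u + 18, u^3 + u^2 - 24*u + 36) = u^2 + 3*u - 18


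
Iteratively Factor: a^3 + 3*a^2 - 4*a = (a + 4)*(a^2 - a) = a*(a + 4)*(a - 1)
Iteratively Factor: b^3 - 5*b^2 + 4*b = (b - 1)*(b^2 - 4*b) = (b - 4)*(b - 1)*(b)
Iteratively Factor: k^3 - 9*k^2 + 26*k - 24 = (k - 2)*(k^2 - 7*k + 12) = (k - 4)*(k - 2)*(k - 3)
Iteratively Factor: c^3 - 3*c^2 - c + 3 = (c + 1)*(c^2 - 4*c + 3) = (c - 1)*(c + 1)*(c - 3)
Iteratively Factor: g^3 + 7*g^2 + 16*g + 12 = (g + 2)*(g^2 + 5*g + 6) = (g + 2)^2*(g + 3)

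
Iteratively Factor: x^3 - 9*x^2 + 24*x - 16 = (x - 4)*(x^2 - 5*x + 4) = (x - 4)*(x - 1)*(x - 4)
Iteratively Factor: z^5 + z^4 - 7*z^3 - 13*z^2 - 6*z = (z - 3)*(z^4 + 4*z^3 + 5*z^2 + 2*z) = (z - 3)*(z + 1)*(z^3 + 3*z^2 + 2*z) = z*(z - 3)*(z + 1)*(z^2 + 3*z + 2) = z*(z - 3)*(z + 1)*(z + 2)*(z + 1)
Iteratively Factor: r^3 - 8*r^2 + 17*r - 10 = (r - 5)*(r^2 - 3*r + 2) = (r - 5)*(r - 1)*(r - 2)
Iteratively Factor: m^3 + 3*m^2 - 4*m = (m + 4)*(m^2 - m) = m*(m + 4)*(m - 1)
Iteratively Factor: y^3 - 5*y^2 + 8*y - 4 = (y - 1)*(y^2 - 4*y + 4) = (y - 2)*(y - 1)*(y - 2)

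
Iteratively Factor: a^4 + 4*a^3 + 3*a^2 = (a)*(a^3 + 4*a^2 + 3*a) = a*(a + 3)*(a^2 + a) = a^2*(a + 3)*(a + 1)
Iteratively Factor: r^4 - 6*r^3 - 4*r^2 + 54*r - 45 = (r + 3)*(r^3 - 9*r^2 + 23*r - 15) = (r - 1)*(r + 3)*(r^2 - 8*r + 15) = (r - 5)*(r - 1)*(r + 3)*(r - 3)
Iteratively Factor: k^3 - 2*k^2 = (k)*(k^2 - 2*k) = k*(k - 2)*(k)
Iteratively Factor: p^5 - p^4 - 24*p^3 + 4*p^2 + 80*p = (p - 2)*(p^4 + p^3 - 22*p^2 - 40*p) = (p - 2)*(p + 2)*(p^3 - p^2 - 20*p) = p*(p - 2)*(p + 2)*(p^2 - p - 20) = p*(p - 2)*(p + 2)*(p + 4)*(p - 5)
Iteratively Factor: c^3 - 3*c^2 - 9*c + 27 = (c + 3)*(c^2 - 6*c + 9) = (c - 3)*(c + 3)*(c - 3)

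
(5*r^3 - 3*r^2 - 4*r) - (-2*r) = 5*r^3 - 3*r^2 - 2*r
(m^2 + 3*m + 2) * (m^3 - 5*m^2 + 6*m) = m^5 - 2*m^4 - 7*m^3 + 8*m^2 + 12*m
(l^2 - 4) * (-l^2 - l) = -l^4 - l^3 + 4*l^2 + 4*l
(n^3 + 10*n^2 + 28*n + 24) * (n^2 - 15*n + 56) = n^5 - 5*n^4 - 66*n^3 + 164*n^2 + 1208*n + 1344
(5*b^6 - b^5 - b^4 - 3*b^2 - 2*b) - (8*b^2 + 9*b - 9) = 5*b^6 - b^5 - b^4 - 11*b^2 - 11*b + 9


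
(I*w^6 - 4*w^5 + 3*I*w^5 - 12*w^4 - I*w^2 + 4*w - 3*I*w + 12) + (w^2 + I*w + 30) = I*w^6 - 4*w^5 + 3*I*w^5 - 12*w^4 + w^2 - I*w^2 + 4*w - 2*I*w + 42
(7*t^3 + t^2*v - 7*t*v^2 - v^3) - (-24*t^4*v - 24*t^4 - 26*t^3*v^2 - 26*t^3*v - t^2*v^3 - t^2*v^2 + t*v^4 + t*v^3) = 24*t^4*v + 24*t^4 + 26*t^3*v^2 + 26*t^3*v + 7*t^3 + t^2*v^3 + t^2*v^2 + t^2*v - t*v^4 - t*v^3 - 7*t*v^2 - v^3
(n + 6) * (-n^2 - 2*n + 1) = -n^3 - 8*n^2 - 11*n + 6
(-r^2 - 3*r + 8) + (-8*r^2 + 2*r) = -9*r^2 - r + 8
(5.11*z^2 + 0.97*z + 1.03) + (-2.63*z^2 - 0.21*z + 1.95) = 2.48*z^2 + 0.76*z + 2.98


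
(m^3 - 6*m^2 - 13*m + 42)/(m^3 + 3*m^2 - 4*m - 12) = (m - 7)/(m + 2)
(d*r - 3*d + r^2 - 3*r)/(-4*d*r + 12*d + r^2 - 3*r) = (d + r)/(-4*d + r)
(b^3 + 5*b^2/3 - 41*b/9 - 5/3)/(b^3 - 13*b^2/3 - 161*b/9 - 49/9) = (3*b^2 + 4*b - 15)/(3*b^2 - 14*b - 49)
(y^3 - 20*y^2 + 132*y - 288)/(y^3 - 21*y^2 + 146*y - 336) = (y - 6)/(y - 7)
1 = 1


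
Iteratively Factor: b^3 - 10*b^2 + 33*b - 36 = (b - 3)*(b^2 - 7*b + 12) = (b - 4)*(b - 3)*(b - 3)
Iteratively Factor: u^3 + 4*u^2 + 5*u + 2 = (u + 1)*(u^2 + 3*u + 2) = (u + 1)^2*(u + 2)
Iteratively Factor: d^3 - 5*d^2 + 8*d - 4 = (d - 2)*(d^2 - 3*d + 2) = (d - 2)^2*(d - 1)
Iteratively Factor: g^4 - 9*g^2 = (g)*(g^3 - 9*g) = g*(g - 3)*(g^2 + 3*g) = g^2*(g - 3)*(g + 3)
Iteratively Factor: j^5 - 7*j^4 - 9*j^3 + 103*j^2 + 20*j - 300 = (j - 2)*(j^4 - 5*j^3 - 19*j^2 + 65*j + 150) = (j - 5)*(j - 2)*(j^3 - 19*j - 30) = (j - 5)^2*(j - 2)*(j^2 + 5*j + 6) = (j - 5)^2*(j - 2)*(j + 3)*(j + 2)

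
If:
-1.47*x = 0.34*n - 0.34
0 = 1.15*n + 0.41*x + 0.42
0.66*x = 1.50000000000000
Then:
No Solution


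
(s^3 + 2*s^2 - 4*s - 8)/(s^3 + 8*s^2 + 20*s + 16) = (s - 2)/(s + 4)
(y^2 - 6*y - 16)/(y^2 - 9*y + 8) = (y + 2)/(y - 1)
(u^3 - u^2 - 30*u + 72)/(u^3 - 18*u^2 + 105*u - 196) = (u^2 + 3*u - 18)/(u^2 - 14*u + 49)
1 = 1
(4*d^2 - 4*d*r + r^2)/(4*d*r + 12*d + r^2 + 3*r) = (4*d^2 - 4*d*r + r^2)/(4*d*r + 12*d + r^2 + 3*r)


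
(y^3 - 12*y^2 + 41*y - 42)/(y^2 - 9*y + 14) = y - 3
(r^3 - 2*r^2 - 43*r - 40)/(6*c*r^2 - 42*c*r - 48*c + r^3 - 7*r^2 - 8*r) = (r + 5)/(6*c + r)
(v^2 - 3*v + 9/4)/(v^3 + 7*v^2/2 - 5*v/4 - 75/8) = 2*(2*v - 3)/(4*v^2 + 20*v + 25)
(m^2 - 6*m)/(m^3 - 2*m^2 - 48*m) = (6 - m)/(-m^2 + 2*m + 48)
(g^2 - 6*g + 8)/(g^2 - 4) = (g - 4)/(g + 2)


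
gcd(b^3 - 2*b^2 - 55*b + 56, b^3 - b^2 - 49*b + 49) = b^2 + 6*b - 7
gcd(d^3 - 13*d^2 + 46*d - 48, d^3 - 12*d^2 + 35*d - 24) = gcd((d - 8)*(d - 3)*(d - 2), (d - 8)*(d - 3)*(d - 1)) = d^2 - 11*d + 24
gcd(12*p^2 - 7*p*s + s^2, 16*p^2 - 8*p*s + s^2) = 4*p - s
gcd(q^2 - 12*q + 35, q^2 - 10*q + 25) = q - 5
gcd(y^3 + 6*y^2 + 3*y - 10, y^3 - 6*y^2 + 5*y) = y - 1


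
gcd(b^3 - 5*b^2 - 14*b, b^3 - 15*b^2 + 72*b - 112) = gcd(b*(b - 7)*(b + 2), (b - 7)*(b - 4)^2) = b - 7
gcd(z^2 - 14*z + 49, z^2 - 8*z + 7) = z - 7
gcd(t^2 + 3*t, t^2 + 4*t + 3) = t + 3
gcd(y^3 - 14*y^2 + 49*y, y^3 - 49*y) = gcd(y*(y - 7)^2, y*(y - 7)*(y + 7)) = y^2 - 7*y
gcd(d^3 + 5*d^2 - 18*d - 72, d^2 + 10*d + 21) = d + 3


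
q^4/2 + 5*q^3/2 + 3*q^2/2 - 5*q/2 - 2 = (q/2 + 1/2)*(q - 1)*(q + 1)*(q + 4)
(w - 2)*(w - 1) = w^2 - 3*w + 2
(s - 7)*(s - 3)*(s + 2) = s^3 - 8*s^2 + s + 42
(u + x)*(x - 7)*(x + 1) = u*x^2 - 6*u*x - 7*u + x^3 - 6*x^2 - 7*x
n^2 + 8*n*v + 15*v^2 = (n + 3*v)*(n + 5*v)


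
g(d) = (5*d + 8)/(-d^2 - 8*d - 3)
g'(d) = (2*d + 8)*(5*d + 8)/(-d^2 - 8*d - 3)^2 + 5/(-d^2 - 8*d - 3) = (5*d^2 + 16*d + 49)/(d^4 + 16*d^3 + 70*d^2 + 48*d + 9)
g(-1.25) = 0.32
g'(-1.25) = 1.25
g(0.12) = -2.16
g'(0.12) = 3.23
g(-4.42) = -1.10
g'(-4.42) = 0.46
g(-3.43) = -0.72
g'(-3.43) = 0.33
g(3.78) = -0.57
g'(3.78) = 0.08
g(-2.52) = -0.43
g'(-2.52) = 0.35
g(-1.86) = -0.15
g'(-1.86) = 0.52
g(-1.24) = 0.33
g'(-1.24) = 1.27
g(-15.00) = 0.62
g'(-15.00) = 0.08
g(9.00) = -0.34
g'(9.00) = 0.02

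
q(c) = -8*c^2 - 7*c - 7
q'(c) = -16*c - 7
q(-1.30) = -11.42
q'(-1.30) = 13.80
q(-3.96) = -104.73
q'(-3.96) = 56.36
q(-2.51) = -39.83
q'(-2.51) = 33.16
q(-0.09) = -6.43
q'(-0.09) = -5.56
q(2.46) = -72.63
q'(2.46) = -46.36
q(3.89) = -155.29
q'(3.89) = -69.24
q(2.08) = -56.17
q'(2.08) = -40.28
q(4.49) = -199.71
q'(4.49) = -78.84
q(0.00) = -7.00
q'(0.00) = -7.00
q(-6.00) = -253.00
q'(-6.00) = 89.00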